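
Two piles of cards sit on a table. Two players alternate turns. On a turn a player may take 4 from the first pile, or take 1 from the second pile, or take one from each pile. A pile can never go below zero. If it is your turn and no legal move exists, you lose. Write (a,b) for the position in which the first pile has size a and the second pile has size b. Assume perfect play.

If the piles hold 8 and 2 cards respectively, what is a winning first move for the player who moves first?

Positions with no move are L. A position that does have a move is losing for the player to move precisely when every available move leads to a winning position for the opponent. Fill in the labels:
No move ever increases a pile, so every position that can arise here has a ≤ 8 and b ≤ 2; it is enough to label the cells with 0 ≤ a ≤ 8 and 0 ≤ b ≤ 2.
Every move lowers a or b (never raises either), so fill the grid row by row in increasing a, and left to right within a row: each cell's successors are then already labelled.
      b=0  b=1  b=2
a=0:    L    W    L
a=1:    L    W    L
a=2:    L    W    L
a=3:    L    W    L
a=4:    W    W    W
a=5:    W    L    W
a=6:    W    L    W
a=7:    W    L    W
a=8:    L    W    W
Cells with no legal move (terminal, hence L): (0,0), (1,0), (2,0), (3,0).
The remaining L cells, each justified by listing all of its moves:
(0,2): only reaches (0,1)(W), which is W → L
(1,2): only reaches (1,1)(W), (0,1)(W), all W → L
(2,2): only reaches (2,1)(W), (1,1)(W), all W → L
(3,2): only reaches (3,1)(W), (2,1)(W), all W → L
(5,1): only reaches (1,1)(W), (5,0)(W), (4,0)(W), all W → L
(6,1): only reaches (2,1)(W), (6,0)(W), (5,0)(W), all W → L
(7,1): only reaches (3,1)(W), (7,0)(W), (6,0)(W), all W → L
(8,0): only reaches (4,0)(W), which is W → L
Every other cell has at least one move into one of the L cells above, so it is W.
From (8,2), the L positions reachable in one move are: (7,1).

Move to (7,1).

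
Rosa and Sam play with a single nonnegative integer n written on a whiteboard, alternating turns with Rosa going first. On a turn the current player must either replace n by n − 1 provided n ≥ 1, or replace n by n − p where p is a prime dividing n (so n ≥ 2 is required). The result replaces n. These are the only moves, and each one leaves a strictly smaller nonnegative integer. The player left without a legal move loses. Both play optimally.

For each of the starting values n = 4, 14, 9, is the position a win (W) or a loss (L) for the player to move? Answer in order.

Positions with no move are L. A position that does have a move is losing for the player to move precisely when every available move leads to a winning position for the opponent. Fill in the labels:
n=0: no move → L
n=1: →0(L), so W
n=2: →0(L), so W
n=3: →0(L), so W
n=4: →2(W), 3(W) — all W, so L
n=5: →0(L), so W
n=6: →4(L), so W
n=7: →0(L), so W
n=8: →6(W), 7(W) — all W, so L
n=9: →8(L), so W
n=10: →8(L), so W
n=11: →0(L), so W
n=12: →9(W), 10(W), 11(W) — all W, so L
n=13: →0(L), so W
n=14: →12(L), so W

4: L, 14: W, 9: W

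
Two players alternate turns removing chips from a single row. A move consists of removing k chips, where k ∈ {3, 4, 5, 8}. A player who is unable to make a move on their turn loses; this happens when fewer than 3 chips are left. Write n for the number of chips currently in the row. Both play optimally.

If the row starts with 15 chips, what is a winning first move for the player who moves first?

Remove 3, leaving 12.

Work bottom-up. With no move the player to move loses. Otherwise the position is W if at least one move leads to an L position for the opponent, and L if every move leads to a W.
n=0: no move → L
n=1: no move → L
n=2: no move → L
n=3: →0(L), so W
n=4: →1(L), so W
n=5: →2(L), so W
n=6: →2(L), so W
n=7: →2(L), so W
n=8: →0(L), so W
n=9: →1(L), so W
n=10: →2(L), so W
n=11: →8(W), 7(W), 6(W), 3(W) — all W, so L
n=12: →9(W), 8(W), 7(W), 4(W) — all W, so L
n=13: →10(W), 9(W), 8(W), 5(W) — all W, so L
n=14: →11(L), so W
n=15: →12(L), so W
From 15, the L positions reachable in one move are: 12, 11. Any move reaching one of these is winning.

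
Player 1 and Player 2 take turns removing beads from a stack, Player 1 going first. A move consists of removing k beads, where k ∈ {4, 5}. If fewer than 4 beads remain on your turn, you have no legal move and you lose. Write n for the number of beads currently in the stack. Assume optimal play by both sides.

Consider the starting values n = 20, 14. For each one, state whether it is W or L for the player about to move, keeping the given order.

20: L, 14: W

Use the standard recursion: the mover loses at a terminal position; elsewhere, the mover wins exactly when some move hands the opponent an L position.
n=0: no move → L
n=1: no move → L
n=2: no move → L
n=3: no move → L
n=4: W (go to 0, an L position)
n=5: W (go to 1, an L position)
n=6: W (go to 2, an L position)
n=7: W (go to 3, an L position)
n=8: W (go to 3, an L position)
n=9: L (options 5(W), 4(W) are all W)
n=10: L (options 6(W), 5(W) are all W)
n=11: L (options 7(W), 6(W) are all W)
n=12: L (options 8(W), 7(W) are all W)
n=13: W (go to 9, an L position)
n=14: W (go to 10, an L position)
n=15: W (go to 11, an L position)
n=16: W (go to 12, an L position)
n=17: W (go to 12, an L position)
n=18: L (options 14(W), 13(W) are all W)
n=19: L (options 15(W), 14(W) are all W)
n=20: L (options 16(W), 15(W) are all W)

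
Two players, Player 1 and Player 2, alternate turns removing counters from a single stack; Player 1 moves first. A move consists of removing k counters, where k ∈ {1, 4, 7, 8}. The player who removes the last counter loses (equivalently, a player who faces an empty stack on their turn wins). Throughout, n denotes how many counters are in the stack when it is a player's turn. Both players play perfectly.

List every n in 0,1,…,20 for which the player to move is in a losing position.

1, 3, 6, 12, 15, 17

Label each position W (a win for the player to move) or L (a loss). A position with no legal move is W; any other position is W exactly when some move reaches an L, and L when every move reaches a W.
n=0: no move; the opponent has just taken the last counter and therefore loses → W
n=1: the only move is to 0(W), a W ⇒ L
n=2: can move to 1, which is L ⇒ W
n=3: the only move is to 2(W), a W ⇒ L
n=4: can move to 3, which is L ⇒ W
n=5: can move to 1, which is L ⇒ W
n=6: moves to 5(W), 2(W); every one is W ⇒ L
n=7: can move to 6, which is L ⇒ W
n=8: can move to 1, which is L ⇒ W
n=9: can move to 1, which is L ⇒ W
n=10: can move to 6, which is L ⇒ W
n=11: can move to 3, which is L ⇒ W
n=12: moves to 11(W), 8(W), 5(W), 4(W); every one is W ⇒ L
n=13: can move to 12, which is L ⇒ W
n=14: can move to 6, which is L ⇒ W
n=15: moves to 14(W), 11(W), 8(W), 7(W); every one is W ⇒ L
n=16: can move to 15, which is L ⇒ W
n=17: moves to 16(W), 13(W), 10(W), 9(W); every one is W ⇒ L
n=18: can move to 17, which is L ⇒ W
n=19: can move to 15, which is L ⇒ W
n=20: can move to 12, which is L ⇒ W
Reading off the rows marked L gives the requested list; there are 6 such values of n.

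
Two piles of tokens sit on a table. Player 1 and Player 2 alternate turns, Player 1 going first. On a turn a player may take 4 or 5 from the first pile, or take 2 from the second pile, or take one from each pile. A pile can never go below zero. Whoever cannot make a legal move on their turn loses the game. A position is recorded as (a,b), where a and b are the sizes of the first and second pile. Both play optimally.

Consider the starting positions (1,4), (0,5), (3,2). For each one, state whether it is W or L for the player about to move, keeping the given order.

Positions with no move are L. A position that does have a move is losing for the player to move precisely when every available move leads to a winning position for the opponent. Fill in the labels:
No move ever increases a pile, so every position that can arise here has a ≤ 3 and b ≤ 5; it is enough to label the cells with 0 ≤ a ≤ 3 and 0 ≤ b ≤ 5.
Every move lowers a or b (never raises either), so fill the grid row by row in increasing a, and left to right within a row: each cell's successors are then already labelled.
      b=0  b=1  b=2  b=3  b=4  b=5
a=0:    L    L    W    W    L    L
a=1:    L    W    W    L    L    W
a=2:    L    W    W    L    W    W
a=3:    L    W    W    L    W    W
Cells with no legal move (terminal, hence L): (0,0), (0,1), (1,0), (2,0), (3,0).
The remaining L cells, each justified by listing all of its moves:
(0,4): only reaches (0,2)(W), which is W → L
(0,5): only reaches (0,3)(W), which is W → L
(1,3): only reaches (1,1)(W), (0,2)(W), all W → L
(1,4): only reaches (1,2)(W), (0,3)(W), all W → L
(2,3): only reaches (2,1)(W), (1,2)(W), all W → L
(3,3): only reaches (3,1)(W), (2,2)(W), all W → L
Every other cell has at least one move into one of the L cells above, so it is W.
(1,4): one of the L cells justified above, so L
(0,5): one of the L cells justified above, so L
(3,2): the move to (3,0) reaches an L cell, so W

(1,4): L, (0,5): L, (3,2): W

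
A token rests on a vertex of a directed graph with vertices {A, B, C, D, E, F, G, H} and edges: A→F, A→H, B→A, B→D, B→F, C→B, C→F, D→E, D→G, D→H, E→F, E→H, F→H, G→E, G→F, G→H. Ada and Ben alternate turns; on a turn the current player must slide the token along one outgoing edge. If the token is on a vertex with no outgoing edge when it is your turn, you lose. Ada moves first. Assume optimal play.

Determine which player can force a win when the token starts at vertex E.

Label each position W (a win for the player to move) or L (a loss). A position with no legal move is L; any other position is W exactly when some move reaches an L, and L when every move reaches a W.
Every edge goes from a vertex to one that appears earlier in the order H, F, E, G, A, D, B, C, so processing vertices in that order labels each vertex after all of its successors.
H: no outgoing edge → L
F: W (go to H, an L position)
E: W (go to H, an L position)
G: W (go to H, an L position)
A: W (go to H, an L position)
D: W (go to H, an L position)
B: L (options D(W), A(W), F(W) are all W)
C: W (go to B, an L position)
The starting position E is W: Ada should move to H, handing over an L position.

Ada wins.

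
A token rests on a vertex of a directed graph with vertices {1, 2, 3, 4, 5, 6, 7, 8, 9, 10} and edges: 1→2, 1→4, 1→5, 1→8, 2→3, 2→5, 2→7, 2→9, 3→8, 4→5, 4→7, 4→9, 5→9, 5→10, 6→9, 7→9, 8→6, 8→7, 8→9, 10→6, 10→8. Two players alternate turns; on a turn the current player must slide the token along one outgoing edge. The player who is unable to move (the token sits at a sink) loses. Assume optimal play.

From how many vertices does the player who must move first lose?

4

Classify positions by backward induction: terminal positions (no move available) are L. From any other position, the mover wins iff some move reaches an L.
Every edge goes from a vertex to one that appears earlier in the order 9, 6, 7, 8, 10, 5, 3, 4, 2, 1, so processing vertices in that order labels each vertex after all of its successors.
9: no outgoing edge → L
6: can move to 9, which is L ⇒ W
7: can move to 9, which is L ⇒ W
8: can move to 9, which is L ⇒ W
10: moves to 8(W), 6(W); every one is W ⇒ L
5: can move to 10, which is L ⇒ W
3: the only move is to 8(W), a W ⇒ L
4: can move to 9, which is L ⇒ W
2: can move to 3, which is L ⇒ W
1: moves to 2(W), 4(W), 5(W), 8(W); every one is W ⇒ L
The L vertices are 1, 3, 9, 10; that is 4 in all.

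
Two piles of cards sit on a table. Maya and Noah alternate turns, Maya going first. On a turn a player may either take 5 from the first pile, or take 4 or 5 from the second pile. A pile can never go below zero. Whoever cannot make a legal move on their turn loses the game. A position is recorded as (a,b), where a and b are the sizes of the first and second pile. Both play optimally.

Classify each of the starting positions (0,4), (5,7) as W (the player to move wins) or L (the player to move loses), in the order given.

(0,4): W, (5,7): L

Work bottom-up. With no move the player to move loses. Otherwise the position is W if at least one move leads to an L position for the opponent, and L if every move leads to a W.
No move ever increases a pile, so every position that can arise here has a ≤ 5 and b ≤ 7; it is enough to label the cells with 0 ≤ a ≤ 5 and 0 ≤ b ≤ 7.
Every move lowers a or b (never raises either), so fill the grid row by row in increasing a, and left to right within a row: each cell's successors are then already labelled.
      b=0  b=1  b=2  b=3  b=4  b=5  b=6  b=7
a=0:    L    L    L    L    W    W    W    W
a=1:    L    L    L    L    W    W    W    W
a=2:    L    L    L    L    W    W    W    W
a=3:    L    L    L    L    W    W    W    W
a=4:    L    L    L    L    W    W    W    W
a=5:    W    W    W    W    L    L    L    L
Cells with no legal move (terminal, hence L): (0,0), (0,1), (0,2), (0,3), (1,0), (1,1), (1,2), (1,3), (2,0), (2,1), (2,2), (2,3), (3,0), (3,1), (3,2), (3,3), (4,0), (4,1), (4,2), (4,3).
The remaining L cells, each justified by listing all of its moves:
(5,4): moves to (0,4)(W), (5,0)(W); every one is W ⇒ L
(5,5): moves to (0,5)(W), (5,1)(W), (5,0)(W); every one is W ⇒ L
(5,6): moves to (0,6)(W), (5,2)(W), (5,1)(W); every one is W ⇒ L
(5,7): moves to (0,7)(W), (5,3)(W), (5,2)(W); every one is W ⇒ L
Every other cell has at least one move into one of the L cells above, so it is W.
(0,4): the move to (0,0) reaches an L cell, so W
(5,7): one of the L cells justified above, so L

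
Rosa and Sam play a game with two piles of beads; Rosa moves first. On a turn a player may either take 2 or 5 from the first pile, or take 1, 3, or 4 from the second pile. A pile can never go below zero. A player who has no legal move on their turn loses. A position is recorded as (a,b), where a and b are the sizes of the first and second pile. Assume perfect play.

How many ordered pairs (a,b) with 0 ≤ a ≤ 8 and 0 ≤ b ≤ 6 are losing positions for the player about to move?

Compute win/loss labels from the base case upward. A position with no move is L. Any other position is W if it can reach an L in one move, else L.
Every move lowers a or b (never raises either), so fill the grid row by row in increasing a, and left to right within a row: each cell's successors are then already labelled.
      b=0  b=1  b=2  b=3  b=4  b=5  b=6
a=0:    L    W    L    W    W    W    W
a=1:    L    W    L    W    W    W    W
a=2:    W    L    W    L    W    W    W
a=3:    W    L    W    L    W    W    W
a=4:    L    W    L    W    W    W    W
a=5:    W    W    W    W    L    W    L
a=6:    W    L    W    L    W    W    W
a=7:    L    W    L    W    W    W    W
a=8:    L    W    L    W    W    W    W
Cells with no legal move (terminal, hence L): (0,0), (1,0).
The remaining L cells, each justified by listing all of its moves:
(0,2): →(0,1)(W) only, which is W, so L
(1,2): →(1,1)(W) only, which is W, so L
(2,1): →(0,1)(W), (2,0)(W) — all W, so L
(2,3): →(0,3)(W), (2,2)(W), (2,0)(W) — all W, so L
(3,1): →(1,1)(W), (3,0)(W) — all W, so L
(3,3): →(1,3)(W), (3,2)(W), (3,0)(W) — all W, so L
(4,0): →(2,0)(W) only, which is W, so L
(4,2): →(2,2)(W), (4,1)(W) — all W, so L
(5,4): →(3,4)(W), (0,4)(W), (5,3)(W), (5,1)(W), (5,0)(W) — all W, so L
(5,6): →(3,6)(W), (0,6)(W), (5,5)(W), (5,3)(W), (5,2)(W) — all W, so L
(6,1): →(4,1)(W), (1,1)(W), (6,0)(W) — all W, so L
(6,3): →(4,3)(W), (1,3)(W), (6,2)(W), (6,0)(W) — all W, so L
(7,0): →(5,0)(W), (2,0)(W) — all W, so L
(7,2): →(5,2)(W), (2,2)(W), (7,1)(W) — all W, so L
(8,0): →(6,0)(W), (3,0)(W) — all W, so L
(8,2): →(6,2)(W), (3,2)(W), (8,1)(W) — all W, so L
Every other cell has at least one move into one of the L cells above, so it is W.
L cells per row: a=0: 2, a=1: 2, a=2: 2, a=3: 2, a=4: 2, a=5: 2, a=6: 2, a=7: 2, a=8: 2; total 18.

18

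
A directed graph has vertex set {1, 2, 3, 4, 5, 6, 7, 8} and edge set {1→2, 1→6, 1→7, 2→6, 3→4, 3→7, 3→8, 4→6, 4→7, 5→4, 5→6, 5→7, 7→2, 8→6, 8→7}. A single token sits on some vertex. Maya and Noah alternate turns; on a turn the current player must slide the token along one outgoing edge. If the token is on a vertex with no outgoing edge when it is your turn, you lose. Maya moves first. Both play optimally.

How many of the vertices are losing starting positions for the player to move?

2

Use the standard recursion: the mover loses at a terminal position; elsewhere, the mover wins exactly when some move hands the opponent an L position.
Every edge goes from a vertex to one that appears earlier in the order 6, 2, 7, 8, 4, 3, 1, 5, so processing vertices in that order labels each vertex after all of its successors.
6: no outgoing edge → L
2: reaches L-position 6 → W
7: only reaches 2(W), which is W → L
8: reaches L-position 7 → W
4: reaches L-position 7 → W
3: reaches L-position 7 → W
1: reaches L-position 7 → W
5: reaches L-position 7 → W
The L vertices are 6, 7; that is 2 in all.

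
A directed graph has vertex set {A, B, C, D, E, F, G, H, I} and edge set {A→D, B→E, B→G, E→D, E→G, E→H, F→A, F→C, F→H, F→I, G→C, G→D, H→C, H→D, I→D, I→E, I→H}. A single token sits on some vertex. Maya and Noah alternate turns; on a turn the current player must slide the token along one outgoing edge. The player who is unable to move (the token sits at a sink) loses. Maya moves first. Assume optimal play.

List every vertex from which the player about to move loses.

B, C, D

Label each position W (a win for the player to move) or L (a loss). A position with no legal move is L; any other position is W exactly when some move reaches an L, and L when every move reaches a W.
Every edge goes from a vertex to one that appears earlier in the order D, C, G, H, E, A, I, B, F, so processing vertices in that order labels each vertex after all of its successors.
D: no outgoing edge → L
C: no outgoing edge → L
G: W (go to C, an L position)
H: W (go to C, an L position)
E: W (go to D, an L position)
A: W (go to D, an L position)
I: W (go to D, an L position)
B: L (options E(W), G(W) are all W)
F: W (go to C, an L position)
Reading off the rows marked L gives the requested list; there are 3 such vertices.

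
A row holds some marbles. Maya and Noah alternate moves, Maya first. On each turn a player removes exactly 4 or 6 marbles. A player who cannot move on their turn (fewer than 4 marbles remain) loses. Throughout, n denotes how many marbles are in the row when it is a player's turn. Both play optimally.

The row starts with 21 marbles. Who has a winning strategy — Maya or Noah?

Noah wins.

Positions with no move are L. A position that does have a move is losing for the player to move precisely when every available move leads to a winning position for the opponent. Fill in the labels:
n=0: no move → L
n=1: no move → L
n=2: no move → L
n=3: no move → L
n=4: reaches L-position 0 → W
n=5: reaches L-position 1 → W
n=6: reaches L-position 2 → W
n=7: reaches L-position 3 → W
n=8: reaches L-position 2 → W
n=9: reaches L-position 3 → W
n=10: only reaches 6(W), 4(W), all W → L
n=11: only reaches 7(W), 5(W), all W → L
n=12: only reaches 8(W), 6(W), all W → L
n=13: only reaches 9(W), 7(W), all W → L
n=14: reaches L-position 10 → W
n=15: reaches L-position 11 → W
n=16: reaches L-position 12 → W
n=17: reaches L-position 13 → W
n=18: reaches L-position 12 → W
n=19: reaches L-position 13 → W
n=20: only reaches 16(W), 14(W), all W → L
n=21: only reaches 17(W), 15(W), all W → L
The starting position 21 is L: whatever Maya does, the opponent receives a W position.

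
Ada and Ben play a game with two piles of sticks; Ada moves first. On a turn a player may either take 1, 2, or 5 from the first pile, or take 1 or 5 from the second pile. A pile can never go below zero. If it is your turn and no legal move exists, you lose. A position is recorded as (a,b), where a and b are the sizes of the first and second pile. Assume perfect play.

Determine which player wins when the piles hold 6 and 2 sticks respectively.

Ben wins.

Positions with no move are L. A position that does have a move is losing for the player to move precisely when every available move leads to a winning position for the opponent. Fill in the labels:
No move ever increases a pile, so every position that can arise here has a ≤ 6 and b ≤ 2; it is enough to label the cells with 0 ≤ a ≤ 6 and 0 ≤ b ≤ 2.
Every move lowers a or b (never raises either), so fill the grid row by row in increasing a, and left to right within a row: each cell's successors are then already labelled.
      b=0  b=1  b=2
a=0:    L    W    L
a=1:    W    L    W
a=2:    W    W    W
a=3:    L    W    L
a=4:    W    L    W
a=5:    W    W    W
a=6:    L    W    L
Cells with no legal move (terminal, hence L): (0,0).
The remaining L cells, each justified by listing all of its moves:
(0,2): only reaches (0,1)(W), which is W → L
(1,1): only reaches (0,1)(W), (1,0)(W), all W → L
(3,0): only reaches (2,0)(W), (1,0)(W), all W → L
(3,2): only reaches (2,2)(W), (1,2)(W), (3,1)(W), all W → L
(4,1): only reaches (3,1)(W), (2,1)(W), (4,0)(W), all W → L
(6,0): only reaches (5,0)(W), (4,0)(W), (1,0)(W), all W → L
(6,2): only reaches (5,2)(W), (4,2)(W), (1,2)(W), (6,1)(W), all W → L
Every other cell has at least one move into one of the L cells above, so it is W.
The starting position (6,2) is L: whatever Ada does, the opponent receives a W position.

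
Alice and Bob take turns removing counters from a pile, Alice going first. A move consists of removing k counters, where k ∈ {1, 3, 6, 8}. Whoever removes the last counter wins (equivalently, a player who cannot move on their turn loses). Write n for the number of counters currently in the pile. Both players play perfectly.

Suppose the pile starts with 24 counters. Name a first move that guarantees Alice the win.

Compute win/loss labels from the base case upward. A position with no move is L. Any other position is W if it can reach an L in one move, else L.
n=0: no move → L
n=1: can move to 0, which is L ⇒ W
n=2: the only move is to 1(W), a W ⇒ L
n=3: can move to 2, which is L ⇒ W
n=4: moves to 3(W), 1(W); every one is W ⇒ L
n=5: can move to 4, which is L ⇒ W
n=6: can move to 0, which is L ⇒ W
n=7: can move to 4, which is L ⇒ W
n=8: can move to 2, which is L ⇒ W
n=9: moves to 8(W), 6(W), 3(W), 1(W); every one is W ⇒ L
n=10: can move to 9, which is L ⇒ W
n=11: moves to 10(W), 8(W), 5(W), 3(W); every one is W ⇒ L
n=12: can move to 11, which is L ⇒ W
n=13: moves to 12(W), 10(W), 7(W), 5(W); every one is W ⇒ L
n=14: can move to 13, which is L ⇒ W
n=15: can move to 9, which is L ⇒ W
n=16: can move to 13, which is L ⇒ W
n=17: can move to 11, which is L ⇒ W
n=18: moves to 17(W), 15(W), 12(W), 10(W); every one is W ⇒ L
n=19: can move to 18, which is L ⇒ W
n=20: moves to 19(W), 17(W), 14(W), 12(W); every one is W ⇒ L
n=21: can move to 20, which is L ⇒ W
n=22: moves to 21(W), 19(W), 16(W), 14(W); every one is W ⇒ L
n=23: can move to 22, which is L ⇒ W
n=24: can move to 18, which is L ⇒ W
From 24, the L positions reachable in one move are: 18.

Remove 6, leaving 18.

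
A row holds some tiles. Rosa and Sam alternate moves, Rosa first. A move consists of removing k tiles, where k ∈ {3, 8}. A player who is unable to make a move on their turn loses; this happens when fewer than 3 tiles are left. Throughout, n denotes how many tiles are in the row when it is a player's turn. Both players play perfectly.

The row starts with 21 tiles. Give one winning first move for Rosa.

Remove 3, leaving 18.

Positions with no move are L. A position that does have a move is losing for the player to move precisely when every available move leads to a winning position for the opponent. Fill in the labels:
n=0: no move → L
n=1: no move → L
n=2: no move → L
n=3: W (go to 0, an L position)
n=4: W (go to 1, an L position)
n=5: W (go to 2, an L position)
n=6: L (sole option 3(W) is W)
n=7: L (sole option 4(W) is W)
n=8: W (go to 0, an L position)
n=9: W (go to 6, an L position)
n=10: W (go to 7, an L position)
n=11: L (options 8(W), 3(W) are all W)
n=12: L (options 9(W), 4(W) are all W)
n=13: L (options 10(W), 5(W) are all W)
n=14: W (go to 11, an L position)
n=15: W (go to 12, an L position)
n=16: W (go to 13, an L position)
n=17: L (options 14(W), 9(W) are all W)
n=18: L (options 15(W), 10(W) are all W)
n=19: W (go to 11, an L position)
n=20: W (go to 17, an L position)
n=21: W (go to 18, an L position)
From 21, the L positions reachable in one move are: 18, 13. Any move reaching one of these is winning.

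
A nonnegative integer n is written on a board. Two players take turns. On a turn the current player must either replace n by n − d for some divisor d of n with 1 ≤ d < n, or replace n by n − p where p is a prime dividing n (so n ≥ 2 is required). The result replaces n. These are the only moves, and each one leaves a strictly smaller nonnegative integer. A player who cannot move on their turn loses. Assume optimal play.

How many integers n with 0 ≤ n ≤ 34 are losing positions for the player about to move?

Classify positions by backward induction: terminal positions (no move available) are L. From any other position, the mover wins iff some move reaches an L.
n=0: no move → L
n=1: no move → L
n=2: W (go to 0, an L position)
n=3: W (go to 0, an L position)
n=4: L (options 2(W), 3(W) are all W)
n=5: W (go to 0, an L position)
n=6: W (go to 4, an L position)
n=7: W (go to 0, an L position)
n=8: W (go to 4, an L position)
n=9: L (options 6(W), 8(W) are all W)
n=10: W (go to 9, an L position)
n=11: W (go to 0, an L position)
n=12: W (go to 9, an L position)
n=13: W (go to 0, an L position)
n=14: L (options 7(W), 12(W), 13(W) are all W)
n=15: W (go to 14, an L position)
n=16: W (go to 14, an L position)
n=17: W (go to 0, an L position)
n=18: W (go to 9, an L position)
n=19: W (go to 0, an L position)
n=20: L (options 10(W), 15(W), 16(W), 18(W), 19(W) are all W)
n=21: W (go to 14, an L position)
n=22: W (go to 20, an L position)
n=23: W (go to 0, an L position)
n=24: W (go to 20, an L position)
n=25: W (go to 20, an L position)
n=26: L (options 13(W), 24(W), 25(W) are all W)
n=27: W (go to 26, an L position)
n=28: W (go to 14, an L position)
n=29: W (go to 0, an L position)
n=30: W (go to 20, an L position)
n=31: W (go to 0, an L position)
n=32: L (options 16(W), 24(W), 28(W), 30(W), 31(W) are all W)
n=33: W (go to 32, an L position)
n=34: W (go to 32, an L position)
L entries with 0 ≤ n ≤ 34: n = 0, 1, 4, 9, 14, 20, 26, 32; that makes 8.

8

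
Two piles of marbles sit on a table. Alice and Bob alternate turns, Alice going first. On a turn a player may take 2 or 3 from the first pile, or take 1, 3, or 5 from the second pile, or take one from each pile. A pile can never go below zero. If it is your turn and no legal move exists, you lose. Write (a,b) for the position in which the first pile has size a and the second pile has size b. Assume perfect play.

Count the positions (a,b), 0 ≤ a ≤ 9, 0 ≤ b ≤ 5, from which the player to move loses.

22

Compute win/loss labels from the base case upward. A position with no move is L. Any other position is W if it can reach an L in one move, else L.
Every move lowers a or b (never raises either), so fill the grid row by row in increasing a, and left to right within a row: each cell's successors are then already labelled.
      b=0  b=1  b=2  b=3  b=4  b=5
a=0:    L    W    L    W    L    W
a=1:    L    W    L    W    L    W
a=2:    W    W    W    W    W    W
a=3:    W    L    W    L    W    L
a=4:    W    L    W    L    W    L
a=5:    L    W    W    W    W    W
a=6:    L    W    L    W    L    W
a=7:    W    W    L    W    L    W
a=8:    W    L    W    W    W    W
a=9:    W    L    W    L    W    L
Cells with no legal move (terminal, hence L): (0,0), (1,0).
The remaining L cells, each justified by listing all of its moves:
(0,2): L (sole option (0,1)(W) is W)
(0,4): L (options (0,3)(W), (0,1)(W) are all W)
(1,2): L (options (1,1)(W), (0,1)(W) are all W)
(1,4): L (options (1,3)(W), (1,1)(W), (0,3)(W) are all W)
(3,1): L (options (1,1)(W), (0,1)(W), (3,0)(W), (2,0)(W) are all W)
(3,3): L (options (1,3)(W), (0,3)(W), (3,2)(W), (3,0)(W), (2,2)(W) are all W)
(3,5): L (options (1,5)(W), (0,5)(W), (3,4)(W), (3,2)(W), (3,0)(W), (2,4)(W) are all W)
(4,1): L (options (2,1)(W), (1,1)(W), (4,0)(W), (3,0)(W) are all W)
(4,3): L (options (2,3)(W), (1,3)(W), (4,2)(W), (4,0)(W), (3,2)(W) are all W)
(4,5): L (options (2,5)(W), (1,5)(W), (4,4)(W), (4,2)(W), (4,0)(W), (3,4)(W) are all W)
(5,0): L (options (3,0)(W), (2,0)(W) are all W)
(6,0): L (options (4,0)(W), (3,0)(W) are all W)
(6,2): L (options (4,2)(W), (3,2)(W), (6,1)(W), (5,1)(W) are all W)
(6,4): L (options (4,4)(W), (3,4)(W), (6,3)(W), (6,1)(W), (5,3)(W) are all W)
(7,2): L (options (5,2)(W), (4,2)(W), (7,1)(W), (6,1)(W) are all W)
(7,4): L (options (5,4)(W), (4,4)(W), (7,3)(W), (7,1)(W), (6,3)(W) are all W)
(8,1): L (options (6,1)(W), (5,1)(W), (8,0)(W), (7,0)(W) are all W)
(9,1): L (options (7,1)(W), (6,1)(W), (9,0)(W), (8,0)(W) are all W)
(9,3): L (options (7,3)(W), (6,3)(W), (9,2)(W), (9,0)(W), (8,2)(W) are all W)
(9,5): L (options (7,5)(W), (6,5)(W), (9,4)(W), (9,2)(W), (9,0)(W), (8,4)(W) are all W)
Every other cell has at least one move into one of the L cells above, so it is W.
L cells per row: a=0: 3, a=1: 3, a=2: 0, a=3: 3, a=4: 3, a=5: 1, a=6: 3, a=7: 2, a=8: 1, a=9: 3; total 22.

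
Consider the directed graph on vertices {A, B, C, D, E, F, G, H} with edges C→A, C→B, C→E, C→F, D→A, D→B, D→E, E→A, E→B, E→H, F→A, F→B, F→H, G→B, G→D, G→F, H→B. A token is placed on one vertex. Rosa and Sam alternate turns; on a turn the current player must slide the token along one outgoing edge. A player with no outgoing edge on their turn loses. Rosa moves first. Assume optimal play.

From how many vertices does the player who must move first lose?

Label each position W (a win for the player to move) or L (a loss). A position with no legal move is L; any other position is W exactly when some move reaches an L, and L when every move reaches a W.
Every edge goes from a vertex to one that appears earlier in the order B, A, H, F, E, D, C, G, so processing vertices in that order labels each vertex after all of its successors.
B: no outgoing edge → L
A: no outgoing edge → L
H: W (go to B, an L position)
F: W (go to A, an L position)
E: W (go to A, an L position)
D: W (go to A, an L position)
C: W (go to A, an L position)
G: W (go to B, an L position)
The L vertices are A, B; that is 2 in all.

2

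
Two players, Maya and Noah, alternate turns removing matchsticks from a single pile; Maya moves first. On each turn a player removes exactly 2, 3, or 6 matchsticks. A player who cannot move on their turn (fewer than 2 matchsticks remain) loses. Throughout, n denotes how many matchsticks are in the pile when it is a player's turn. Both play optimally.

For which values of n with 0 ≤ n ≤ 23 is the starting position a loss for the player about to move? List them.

Use the standard recursion: the mover loses at a terminal position; elsewhere, the mover wins exactly when some move hands the opponent an L position.
n=0: no move → L
n=1: no move → L
n=2: reaches L-position 0 → W
n=3: reaches L-position 1 → W
n=4: reaches L-position 1 → W
n=5: only reaches 3(W), 2(W), all W → L
n=6: reaches L-position 0 → W
n=7: reaches L-position 5 → W
n=8: reaches L-position 5 → W
n=9: only reaches 7(W), 6(W), 3(W), all W → L
n=10: only reaches 8(W), 7(W), 4(W), all W → L
n=11: reaches L-position 9 → W
n=12: reaches L-position 10 → W
n=13: reaches L-position 10 → W
n=14: only reaches 12(W), 11(W), 8(W), all W → L
n=15: reaches L-position 9 → W
n=16: reaches L-position 14 → W
n=17: reaches L-position 14 → W
n=18: only reaches 16(W), 15(W), 12(W), all W → L
n=19: only reaches 17(W), 16(W), 13(W), all W → L
n=20: reaches L-position 18 → W
n=21: reaches L-position 19 → W
n=22: reaches L-position 19 → W
n=23: only reaches 21(W), 20(W), 17(W), all W → L
The losing starting values of n are exactly the entries labelled L in this table (9 of them).

0, 1, 5, 9, 10, 14, 18, 19, 23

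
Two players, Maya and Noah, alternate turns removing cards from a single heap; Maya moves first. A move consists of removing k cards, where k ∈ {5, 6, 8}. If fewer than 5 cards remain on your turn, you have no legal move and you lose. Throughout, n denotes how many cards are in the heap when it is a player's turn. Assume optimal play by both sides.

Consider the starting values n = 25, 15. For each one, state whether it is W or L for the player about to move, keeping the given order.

25: W, 15: L

Label each position W (a win for the player to move) or L (a loss). A position with no legal move is L; any other position is W exactly when some move reaches an L, and L when every move reaches a W.
n=0: no move → L
n=1: no move → L
n=2: no move → L
n=3: no move → L
n=4: no move → L
n=5: can move to 0, which is L ⇒ W
n=6: can move to 1, which is L ⇒ W
n=7: can move to 2, which is L ⇒ W
n=8: can move to 3, which is L ⇒ W
n=9: can move to 4, which is L ⇒ W
n=10: can move to 4, which is L ⇒ W
n=11: can move to 3, which is L ⇒ W
n=12: can move to 4, which is L ⇒ W
n=13: moves to 8(W), 7(W), 5(W); every one is W ⇒ L
n=14: moves to 9(W), 8(W), 6(W); every one is W ⇒ L
n=15: moves to 10(W), 9(W), 7(W); every one is W ⇒ L
n=16: moves to 11(W), 10(W), 8(W); every one is W ⇒ L
n=17: moves to 12(W), 11(W), 9(W); every one is W ⇒ L
n=18: can move to 13, which is L ⇒ W
n=19: can move to 14, which is L ⇒ W
n=20: can move to 15, which is L ⇒ W
n=21: can move to 16, which is L ⇒ W
n=22: can move to 17, which is L ⇒ W
n=23: can move to 17, which is L ⇒ W
n=24: can move to 16, which is L ⇒ W
n=25: can move to 17, which is L ⇒ W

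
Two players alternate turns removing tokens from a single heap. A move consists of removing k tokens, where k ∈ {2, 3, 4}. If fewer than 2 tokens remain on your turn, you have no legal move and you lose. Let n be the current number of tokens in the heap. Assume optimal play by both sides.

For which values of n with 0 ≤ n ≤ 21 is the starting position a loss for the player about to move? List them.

Positions with no move are L. A position that does have a move is losing for the player to move precisely when every available move leads to a winning position for the opponent. Fill in the labels:
n=0: no move → L
n=1: no move → L
n=2: →0(L), so W
n=3: →1(L), so W
n=4: →1(L), so W
n=5: →1(L), so W
n=6: →4(W), 3(W), 2(W) — all W, so L
n=7: →5(W), 4(W), 3(W) — all W, so L
n=8: →6(L), so W
n=9: →7(L), so W
n=10: →7(L), so W
n=11: →7(L), so W
n=12: →10(W), 9(W), 8(W) — all W, so L
n=13: →11(W), 10(W), 9(W) — all W, so L
n=14: →12(L), so W
n=15: →13(L), so W
n=16: →13(L), so W
n=17: →13(L), so W
n=18: →16(W), 15(W), 14(W) — all W, so L
n=19: →17(W), 16(W), 15(W) — all W, so L
n=20: →18(L), so W
n=21: →19(L), so W
The losing starting values of n are exactly the entries labelled L in this table (8 of them).

0, 1, 6, 7, 12, 13, 18, 19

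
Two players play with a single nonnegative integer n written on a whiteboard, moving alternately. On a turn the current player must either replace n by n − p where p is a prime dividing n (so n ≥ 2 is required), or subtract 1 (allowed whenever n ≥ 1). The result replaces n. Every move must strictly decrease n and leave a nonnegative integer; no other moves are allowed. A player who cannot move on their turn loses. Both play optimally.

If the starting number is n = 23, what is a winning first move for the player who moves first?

Move to 0.

Work bottom-up. With no move the player to move loses. Otherwise the position is W if at least one move leads to an L position for the opponent, and L if every move leads to a W.
n=0: no move → L
n=1: →0(L), so W
n=2: →0(L), so W
n=3: →0(L), so W
n=4: →2(W), 3(W) — all W, so L
n=5: →0(L), so W
n=6: →4(L), so W
n=7: →0(L), so W
n=8: →6(W), 7(W) — all W, so L
n=9: →8(L), so W
n=10: →8(L), so W
n=11: →0(L), so W
n=12: →9(W), 10(W), 11(W) — all W, so L
n=13: →0(L), so W
n=14: →12(L), so W
n=15: →12(L), so W
n=16: →14(W), 15(W) — all W, so L
n=17: →0(L), so W
n=18: →16(L), so W
n=19: →0(L), so W
n=20: →15(W), 18(W), 19(W) — all W, so L
n=21: →20(L), so W
n=22: →20(L), so W
n=23: →0(L), so W
From 23, the L positions reachable in one move are: 0.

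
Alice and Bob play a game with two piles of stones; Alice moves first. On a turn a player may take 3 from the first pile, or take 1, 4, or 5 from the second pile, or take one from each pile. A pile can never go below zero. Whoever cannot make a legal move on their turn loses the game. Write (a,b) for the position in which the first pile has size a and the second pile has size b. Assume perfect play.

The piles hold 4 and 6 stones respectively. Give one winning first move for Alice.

Move to (4,1).

Classify positions by backward induction: terminal positions (no move available) are L. From any other position, the mover wins iff some move reaches an L.
No move ever increases a pile, so every position that can arise here has a ≤ 4 and b ≤ 6; it is enough to label the cells with 0 ≤ a ≤ 4 and 0 ≤ b ≤ 6.
Every move lowers a or b (never raises either), so fill the grid row by row in increasing a, and left to right within a row: each cell's successors are then already labelled.
      b=0  b=1  b=2  b=3  b=4  b=5  b=6
a=0:    L    W    L    W    W    W    W
a=1:    L    W    L    W    W    W    W
a=2:    L    W    L    W    W    W    W
a=3:    W    W    W    W    L    W    L
a=4:    W    L    W    L    W    W    W
Cells with no legal move (terminal, hence L): (0,0), (1,0), (2,0).
The remaining L cells, each justified by listing all of its moves:
(0,2): L (sole option (0,1)(W) is W)
(1,2): L (options (1,1)(W), (0,1)(W) are all W)
(2,2): L (options (2,1)(W), (1,1)(W) are all W)
(3,4): L (options (0,4)(W), (3,3)(W), (3,0)(W), (2,3)(W) are all W)
(3,6): L (options (0,6)(W), (3,5)(W), (3,2)(W), (3,1)(W), (2,5)(W) are all W)
(4,1): L (options (1,1)(W), (4,0)(W), (3,0)(W) are all W)
(4,3): L (options (1,3)(W), (4,2)(W), (3,2)(W) are all W)
Every other cell has at least one move into one of the L cells above, so it is W.
From (4,6), the L positions reachable in one move are: (4,1).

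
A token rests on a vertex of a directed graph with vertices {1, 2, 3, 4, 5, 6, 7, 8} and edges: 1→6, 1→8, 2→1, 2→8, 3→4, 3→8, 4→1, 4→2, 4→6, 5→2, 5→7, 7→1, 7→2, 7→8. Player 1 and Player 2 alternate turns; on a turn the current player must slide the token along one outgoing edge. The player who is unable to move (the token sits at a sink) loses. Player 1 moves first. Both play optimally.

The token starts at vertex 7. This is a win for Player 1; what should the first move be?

Label each position W (a win for the player to move) or L (a loss). A position with no legal move is L; any other position is W exactly when some move reaches an L, and L when every move reaches a W.
Every edge goes from a vertex to one that appears earlier in the order 8, 6, 1, 2, 4, 7, 3, 5, so processing vertices in that order labels each vertex after all of its successors.
8: no outgoing edge → L
6: no outgoing edge → L
1: W (go to 6, an L position)
2: W (go to 8, an L position)
4: W (go to 6, an L position)
7: W (go to 8, an L position)
3: W (go to 8, an L position)
5: L (options 7(W), 2(W) are all W)
From 7, the L positions reachable in one move are: 8.

Move to 8.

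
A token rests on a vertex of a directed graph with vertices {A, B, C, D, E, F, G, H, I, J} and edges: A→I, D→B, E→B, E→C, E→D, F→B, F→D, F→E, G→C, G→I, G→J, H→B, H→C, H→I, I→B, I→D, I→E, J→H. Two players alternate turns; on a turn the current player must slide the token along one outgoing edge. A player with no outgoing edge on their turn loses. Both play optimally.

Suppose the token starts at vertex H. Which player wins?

Classify positions by backward induction: terminal positions (no move available) are L. From any other position, the mover wins iff some move reaches an L.
Every edge goes from a vertex to one that appears earlier in the order C, B, D, E, I, F, H, J, G, A, so processing vertices in that order labels each vertex after all of its successors.
C: no outgoing edge → L
B: no outgoing edge → L
D: W (go to B, an L position)
E: W (go to B, an L position)
I: W (go to B, an L position)
F: W (go to B, an L position)
H: W (go to B, an L position)
J: L (sole option H(W) is W)
G: W (go to J, an L position)
A: L (sole option I(W) is W)
From H the player to move can move to B, reaching an L position.

The first player wins.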